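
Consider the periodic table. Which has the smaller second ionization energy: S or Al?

The second ionization energy removes an electron from the +1 ion. For each element: S⁺ still has 5 valence electrons; Al⁺ still has 2 valence electrons.
All are still removing valence electrons, so compare the +1 ions as you would atoms: IE_2 generally rises across a period (higher Z_eff) and falls down a group (larger shell), subject to the usual subshell exceptions.
Valence configurations: S⁺ [Ne]3s²3p³, Al⁺ [Ne]3s².
The numbers (kJ/mol): S 2252, Al 1817.
Putting it together, IE_2: Al < S.

Al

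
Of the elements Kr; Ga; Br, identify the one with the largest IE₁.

Ga is in period 4, group 13; Br is in period 4, group 17; Kr is in period 4, group 18.
IE₁ increases left→right with effective nuclear charge and decreases top→bottom as the valence shell moves farther out.
All lie in period 4, so first ionization energy increases left to right.
The largest IE₁ among these belongs to Kr.

Kr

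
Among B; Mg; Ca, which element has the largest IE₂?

B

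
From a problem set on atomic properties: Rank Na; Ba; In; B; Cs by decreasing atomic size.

B is in period 2, group 13; Na is in period 3, group 1; In is in period 5, group 13; Cs is in period 6, group 1; Ba is in period 6, group 2.
Radius decreases left→right (rising Z_eff, same n) and increases top→bottom (higher n).
Neither a single period nor a single group — weigh both effects.
In > B: In sits below B in group 13, so the down-group effect alone puts In larger.
Na > In: period and group pull opposite ways; the across-period shift dominates (155 vs 142 pm).
Ba > Na: period and group pull opposite ways; the down-group shift dominates (196 vs 155 pm).
Cs > Ba: both are in period 6; the period trend gives Cs the larger value.
Approximate values (pm): B 85, Na 155, In 142, Cs 232, Ba 196.
So from largest to smallest: Cs > Ba > Na > In > B.

Cs > Ba > Na > In > B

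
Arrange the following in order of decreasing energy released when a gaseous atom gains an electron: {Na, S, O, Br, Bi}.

Br, S, O, Bi, Na

O is in period 2, group 16; Na is in period 3, group 1; S is in period 3, group 16; Br is in period 4, group 17; Bi is in period 6, group 15.
Adding an electron releases more energy for atoms nearer the top right (short of the noble gases).
Here both period and group differ, so the two effects have to be weighed against each other.
Bi > Na: the two effects oppose for this pair; the across-period effect wins (91 vs 53 kJ/mol).
O > Bi: relative to Bi, both the across-period and down-group shifts push O's electron affinity up.
S > O: this pair runs against the simple trend — see the exception note.
Br > S: the two effects oppose for this pair; the across-period effect wins (325 vs 200 kJ/mol).
Note the exception: S has a higher electron affinity than O, contrary to the simple trend — the compact 2p subshell of O repels the added electron more than S's larger 3p does.
Tabulated electron affinity (kJ/mol): O 141, Na 53, S 200, Br 325, Bi 91.
So from highest to lowest: Br > S > O > Bi > Na.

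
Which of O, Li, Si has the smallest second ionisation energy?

Si

IE_2 is the cost of taking one more electron from the +1 cation: O⁺ still has 5 valence electrons; Li⁺ is the bare [He] core; Si⁺ still has 3 valence electrons.
Core electrons are held far more tightly than valence electrons, so Li tops the IE_2 order.
Valence configurations: O⁺ [He]2s²2p³, Si⁺ [Ne]3s²3p¹.
Tabulated IE_2 (kJ/mol): O 3388, Li 7298, Si 1577.
So the second ionization energies run Si < O < Li.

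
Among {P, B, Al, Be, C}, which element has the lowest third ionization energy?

Al

IE_3 is the cost of taking one more electron from the +2 cation: P²⁺ still has 3 valence electrons; B²⁺ still has 1 valence electron; Al²⁺ still has 1 valence electron; Be²⁺ is the bare [He] core; C²⁺ still has 2 valence electrons.
Breaking into a closed-shell core is much more expensive than removing a leftover valence electron — Be has the largest IE_3 here.
Valence configurations: P²⁺ [Ne]3s²3p¹, B²⁺ [He]2s¹, Al²⁺ [Ne]3s¹, C²⁺ [He]2s².
Tabulated IE_3 (kJ/mol): P 2914, B 3660, Al 2745, Be 14849, C 4620.
So the third ionization energies run Al < P < B < C < Be.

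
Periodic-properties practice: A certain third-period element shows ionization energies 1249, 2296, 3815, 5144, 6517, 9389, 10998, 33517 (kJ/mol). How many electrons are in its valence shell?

Look for the largest jump between consecutive ionization energies: IE8/IE7 ≈ 3.0, far larger than any earlier ratio.
That jump marks the point where a core electron is being removed. So the atom has 7 valence electrons.

7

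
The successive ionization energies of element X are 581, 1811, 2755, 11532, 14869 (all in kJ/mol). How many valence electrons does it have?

Look for the largest jump between consecutive ionization energies: IE4/IE3 ≈ 4.2, far larger than any earlier ratio.
That jump marks the point where a core electron is being removed. So the atom has 3 valence electrons.

3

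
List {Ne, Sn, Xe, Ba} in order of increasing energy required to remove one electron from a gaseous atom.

Ne is in period 2, group 18; Sn is in period 5, group 14; Xe is in period 5, group 18; Ba is in period 6, group 2.
Removing the outermost electron gets harder across a period and easier down a group.
Neither a single period nor a single group — weigh both effects.
Sn > Ba: both effects reinforce here, so Sn is clearly the higher of the two.
Xe > Sn: both are in period 5; the period trend gives Xe the larger value.
Ne > Xe: Ne sits above Xe in group 18, so the down-group effect alone puts Ne higher.
Approximate values (kJ/mol): Ne 2081, Sn 709, Xe 1170, Ba 503.
So from lowest to highest: Ba < Sn < Xe < Ne.

Ba, Sn, Xe, Ne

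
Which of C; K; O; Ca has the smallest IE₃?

The third ionization energy removes an electron from the +2 ion. For each element: C²⁺ still has 2 valence electrons; K²⁺ is already 1 electron into the core; O²⁺ still has 4 valence electrons; Ca²⁺ is the bare [Ar] core.
Usually core removal costs more than valence removal, but here the competition is close: a tightly held n=2 valence electron can cost more to remove than an n=3 core electron, so the actual values have to decide it.
Valence configurations: C²⁺ [He]2s², O²⁺ [He]2s²2p².
Tabulated IE_3 (kJ/mol): C 4620, K 4420, O 5300, Ca 4912.
So the third ionization energies run K < C < Ca < O.

K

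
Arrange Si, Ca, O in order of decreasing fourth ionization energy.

Consider each +3 ion: Si³⁺ still has 1 valence electron; Ca³⁺ is already 1 electron into the core; O³⁺ still has 3 valence electrons.
Usually core removal costs more than valence removal, but here the competition is close: a tightly held n=2 valence electron can cost more to remove than an n=3 core electron, so the actual values have to decide it.
Valence configurations: Si³⁺ [Ne]3s¹, O³⁺ [He]2s²2p¹.
Tabulated IE_4 (kJ/mol): Si 4356, Ca 6491, O 7469.
Overall IE_4 order: Si < Ca < O.

O, Ca, Si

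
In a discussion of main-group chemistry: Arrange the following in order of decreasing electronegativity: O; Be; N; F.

Electronegativity increases across a period and decreases down a group, tracking effective nuclear charge and atomic size.
All lie in period 2, so electronegativity increases left to right.
So from highest to lowest: F > O > N > Be.

F, O, N, Be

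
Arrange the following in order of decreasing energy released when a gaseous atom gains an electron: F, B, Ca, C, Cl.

Cl > F > C > B > Ca

B is in period 2, group 13; C is in period 2, group 14; F is in period 2, group 17; Cl is in period 3, group 17; Ca is in period 4, group 2.
Atoms with high Z_eff and room in the valence shell (especially the halogens) have the most exothermic electron affinities.
Here both period and group differ, so the two effects have to be weighed against each other.
B > Ca: both effects reinforce here, so B is clearly the higher of the two.
C > B: both are in period 2; the period trend gives C the larger value.
F > C: F lies to the right of C in period 2, so the across-period effect alone puts F higher.
Cl > F: this pair runs against the simple trend — see the exception note.
Note the exception: Cl has a higher electron affinity than F, contrary to the simple trend — F's small 2p subshell makes the incoming electron feel strong e⁻–e⁻ repulsion, so Cl actually releases more energy on gaining an electron.
Approximate values (kJ/mol): B 27, C 122, F 328, Cl 349, Ca 2.
So from highest to lowest: Cl > F > C > B > Ca.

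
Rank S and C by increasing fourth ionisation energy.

The fourth ionization energy removes an electron from the +3 ion. For each element: S³⁺ still has 3 valence electrons; C³⁺ still has 1 valence electron.
All are still removing valence electrons, so compare the +3 ions as you would atoms: IE_4 generally rises across a period (higher Z_eff) and falls down a group (larger shell), subject to the usual subshell exceptions.
Valence configurations: S³⁺ [Ne]3s²3p¹, C³⁺ [He]2s¹.
The numbers (kJ/mol): S 4556, C 6223.
Hence IE_4: S < C.

S < C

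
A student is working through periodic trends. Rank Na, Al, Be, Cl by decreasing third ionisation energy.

Be, Na, Cl, Al

IE_3 is the cost of taking one more electron from the +2 cation: Na²⁺ is already 1 electron into the core; Al²⁺ still has 1 valence electron; Be²⁺ is the bare [He] core; Cl²⁺ still has 5 valence electrons.
Pulling an electron out of a noble-gas core costs far more than removing a remaining valence electron, so Na and Be sit at the high end of IE_3.
Valence configurations: Al²⁺ [Ne]3s¹, Cl²⁺ [Ne]3s²3p³.
Tabulated IE_3 (kJ/mol): Na 6910, Al 2745, Be 14849, Cl 3822.
So the third ionization energies run Al < Cl < Na < Be.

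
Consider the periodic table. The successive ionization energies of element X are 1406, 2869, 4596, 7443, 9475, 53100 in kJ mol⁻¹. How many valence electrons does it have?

5

Look for the largest jump between consecutive ionization energies: IE6/IE5 ≈ 5.6, far larger than any earlier ratio.
That jump marks the point where a core electron is being removed. So the atom has 5 valence electrons.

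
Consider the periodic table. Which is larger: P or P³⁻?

P³⁻

Forming P³⁻ adds 3 electrons to P. More electron–electron repulsion in the same shell, with unchanged nuclear charge, lets the cloud expand.
An anion is larger than its parent atom: P³⁻ > P.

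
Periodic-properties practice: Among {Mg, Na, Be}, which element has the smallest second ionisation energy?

Mg

After 1 electron has been removed, what remains? Mg⁺ still has 1 valence electron; Na⁺ is the bare [Ne] core; Be⁺ still has 1 valence electron.
Pulling an electron out of a noble-gas core costs far more than removing a remaining valence electron, so Na sits at the high end of IE_2.
Valence configurations: Mg⁺ [Ne]3s¹, Be⁺ [He]2s¹.
The numbers (kJ/mol): Mg 1451, Na 4562, Be 1757.
Overall IE_2 order: Mg < Be < Na.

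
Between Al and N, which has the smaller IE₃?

IE_3 is the cost of taking one more electron from the +2 cation: Al²⁺ still has 1 valence electron; N²⁺ still has 3 valence electrons.
All are still removing valence electrons, so compare the +2 ions as you would atoms: IE_3 generally rises across a period (higher Z_eff) and falls down a group (larger shell), subject to the usual subshell exceptions.
Valence configurations: Al²⁺ [Ne]3s¹, N²⁺ [He]2s²2p¹.
The numbers (kJ/mol): Al 2745, N 4578.
Putting it together, IE_3: Al < N.

Al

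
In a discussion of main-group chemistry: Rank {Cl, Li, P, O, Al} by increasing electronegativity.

Li is in period 2, group 1; O is in period 2, group 16; Al is in period 3, group 13; P is in period 3, group 15; Cl is in period 3, group 17.
Smaller atoms with higher effective nuclear charge are more electronegative.
Neither a single period nor a single group — weigh both effects.
Al > Li: period and group pull opposite ways; the across-period shift dominates (1.61 vs 0.98).
P > Al: both are in period 3; the period trend gives P the larger value.
Cl > P: Cl lies to the right of P in period 3, so the across-period effect alone puts Cl higher.
O > Cl: the two effects oppose for this pair; the down-group effect wins (3.44 vs 3.16).
Approximate values (Pauling): Li 0.98, O 3.44, Al 1.61, P 2.19, Cl 3.16.
So from lowest to highest: Li < Al < P < Cl < O.

Li < Al < P < Cl < O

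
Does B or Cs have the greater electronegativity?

Atoms toward the upper right of the periodic table pull bonding electrons most strongly.
These span different periods and groups, so the two trends combine.
B > Cs: both effects reinforce here, so B is clearly the higher of the two.
For reference (Pauling): B 2.04, Cs 0.79.
So B has the greater electronegativity (B > Cs).

B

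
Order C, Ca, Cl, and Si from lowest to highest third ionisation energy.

Si < Cl < C < Ca

After 2 electrons have been removed, what remains? C²⁺ still has 2 valence electrons; Ca²⁺ is the bare [Ar] core; Cl²⁺ still has 5 valence electrons; Si²⁺ still has 2 valence electrons.
Breaking into a closed-shell core is much more expensive than removing a leftover valence electron — Ca has the largest IE_3 here.
Valence configurations: C²⁺ [He]2s², Cl²⁺ [Ne]3s²3p³, Si²⁺ [Ne]3s².
Tabulated IE_3 (kJ/mol): C 4620, Ca 4912, Cl 3822, Si 3232.
So the third ionization energies run Si < Cl < C < Ca.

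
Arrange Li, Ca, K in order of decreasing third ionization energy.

The third ionization energy removes an electron from the +2 ion. For each element: Li²⁺ is already 1 electron into the core; Ca²⁺ is the bare [Ar] core; K²⁺ is already 1 electron into the core.
All of these are removing an electron from a noble-gas core or deeper; the smaller core (lower principal quantum number) is held far more tightly, and within a period the higher nuclear charge binds the same core more tightly.
Tabulated IE_3 (kJ/mol): Li 11815, Ca 4912, K 4420.
Hence IE_3: K < Ca < Li.

Li > Ca > K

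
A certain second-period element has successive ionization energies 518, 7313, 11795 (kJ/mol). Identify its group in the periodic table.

Group 1

Look for the largest jump between consecutive ionization energies: IE2/IE1 ≈ 14.1, far larger than any earlier ratio.
That jump marks the point where a core electron is being removed. So the atom has 1 valence electron.
A main-group element with 1 valence electron is in group 1.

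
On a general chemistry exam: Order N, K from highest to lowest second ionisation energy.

K > N

Consider each +1 ion: N⁺ still has 4 valence electrons; K⁺ is the bare [Ar] core.
Core electrons are held far more tightly than valence electrons, so K tops the IE_2 order.
Approximate IE_2 values (kJ/mol): N 2856, K 3052.
Overall IE_2 order: N < K.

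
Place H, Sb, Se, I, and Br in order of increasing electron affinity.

H < Sb < Se < I < Br

EA tends to increase across a period and decrease down a group, though the pattern is less regular than for IE or radius.
These span different periods and groups, so the two trends combine.
Sb > H: the two effects oppose for this pair; the across-period effect wins (103 vs 73 kJ/mol).
Se > Sb: relative to Sb, both the across-period and down-group shifts push Se's electron affinity up.
I > Se: the two effects oppose for this pair; the across-period effect wins (295 vs 195 kJ/mol).
Br > I: they share group 17; the group trend gives Br the larger value.
For reference (kJ/mol): H 73, Se 195, Br 325, Sb 103, I 295.
So from lowest to highest: H < Sb < Se < I < Br.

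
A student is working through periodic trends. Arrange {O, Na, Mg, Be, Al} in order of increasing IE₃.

Consider each +2 ion: O²⁺ still has 4 valence electrons; Na²⁺ is already 1 electron into the core; Mg²⁺ is the bare [Ne] core; Be²⁺ is the bare [He] core; Al²⁺ still has 1 valence electron.
Breaking into a closed-shell core is much more expensive than removing a leftover valence electron — Na, Mg and Be have the largest IE_3 here.
Valence configurations: O²⁺ [He]2s²2p², Al²⁺ [Ne]3s¹.
Approximate IE_3 values (kJ/mol): O 5300, Na 6910, Mg 7733, Be 14849, Al 2745.
So the third ionization energies run Al < O < Na < Mg < Be.

Al, O, Na, Mg, Be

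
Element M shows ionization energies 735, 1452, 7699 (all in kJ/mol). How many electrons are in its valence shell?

Look for the largest jump between consecutive ionization energies: IE3/IE2 ≈ 5.3, far larger than any earlier ratio.
That jump marks the point where a core electron is being removed. So the atom has 2 valence electrons.

2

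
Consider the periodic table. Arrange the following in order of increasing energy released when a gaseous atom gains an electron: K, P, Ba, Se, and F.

EA tends to increase across a period and decrease down a group, though the pattern is less regular than for IE or radius.
Neither a single period nor a single group — weigh both effects.
K > Ba: the two effects oppose for this pair; the down-group effect wins (48 vs 14 kJ/mol).
P > K: both effects reinforce here, so P is clearly the higher of the two.
Se > P: period and group pull opposite ways; the across-period shift dominates (195 vs 72 kJ/mol).
F > Se: relative to Se, both the across-period and down-group shifts push F's electron affinity up.
Approximate values (kJ/mol): F 328, P 72, K 48, Se 195, Ba 14.
So from lowest to highest: Ba < K < P < Se < F.

Ba, K, P, Se, F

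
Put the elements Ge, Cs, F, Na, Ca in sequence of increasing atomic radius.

F < Ge < Na < Ca < Cs

F is in period 2, group 17; Na is in period 3, group 1; Ca is in period 4, group 2; Ge is in period 4, group 14; Cs is in period 6, group 1.
Radius decreases left→right (rising Z_eff, same n) and increases top→bottom (higher n).
These span different periods and groups, so the two trends combine.
Ge > F: relative to F, both the across-period and down-group shifts push Ge's atomic radius up.
Na > Ge: period and group pull opposite ways; the across-period shift dominates (155 vs 121 pm).
Ca > Na: the two effects oppose for this pair; the down-group effect wins (171 vs 155 pm).
Cs > Ca: both effects reinforce here, so Cs is clearly the larger of the two.
For reference (pm): F 64, Na 155, Ca 171, Ge 121, Cs 232.
So from smallest to largest: F < Ge < Na < Ca < Cs.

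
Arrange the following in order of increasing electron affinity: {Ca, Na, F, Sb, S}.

F is in period 2, group 17; Na is in period 3, group 1; S is in period 3, group 16; Ca is in period 4, group 2; Sb is in period 5, group 15.
Adding an electron releases more energy for atoms nearer the top right (short of the noble gases).
Neither a single period nor a single group — weigh both effects.
Na > Ca: the two effects oppose for this pair; the down-group effect wins (53 vs 2 kJ/mol).
Sb > Na: the two effects oppose for this pair; the across-period effect wins (103 vs 53 kJ/mol).
S > Sb: both effects reinforce here, so S is clearly the higher of the two.
F > S: both effects reinforce here, so F is clearly the higher of the two.
For reference (kJ/mol): F 328, Na 53, S 200, Ca 2, Sb 103.
So from lowest to highest: Ca < Na < Sb < S < F.

Ca, Na, Sb, S, F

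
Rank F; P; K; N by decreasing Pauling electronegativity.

F, N, P, K

N is in period 2, group 15; F is in period 2, group 17; P is in period 3, group 15; K is in period 4, group 1.
Electronegativity increases across a period and decreases down a group, tracking effective nuclear charge and atomic size.
Neither a single period nor a single group — weigh both effects.
P > K: relative to K, both the across-period and down-group shifts push P's electronegativity up.
N > P: N sits above P in group 15, so the down-group effect alone puts N higher.
F > N: both are in period 2; the period trend gives F the larger value.
Approximate values (Pauling): N 3.04, F 3.98, P 2.19, K 0.82.
So from highest to lowest: F > N > P > K.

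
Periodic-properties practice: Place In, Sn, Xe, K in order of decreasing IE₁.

Xe, Sn, In, K

K is in period 4, group 1; In is in period 5, group 13; Sn is in period 5, group 14; Xe is in period 5, group 18.
Across a period the outer electron is held more tightly (higher IE₁); down a group it sits in a higher shell, more shielded, and comes off more easily.
These span different periods and groups, so the two trends combine.
In > K: the two effects oppose for this pair; the across-period effect wins (558 vs 419 kJ/mol).
Sn > In: Sn lies to the right of In in period 5, so the across-period effect alone puts Sn higher.
Xe > Sn: both are in period 5; the period trend gives Xe the larger value.
For reference (kJ/mol): K 419, In 558, Sn 709, Xe 1170.
So from highest to lowest: Xe > Sn > In > K.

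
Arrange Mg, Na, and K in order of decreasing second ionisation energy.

Na > K > Mg

After 1 electron has been removed, what remains? Mg⁺ still has 1 valence electron; Na⁺ is the bare [Ne] core; K⁺ is the bare [Ar] core.
Pulling an electron out of a noble-gas core costs far more than removing a remaining valence electron, so K and Na sit at the high end of IE_2.
The numbers (kJ/mol): Mg 1451, Na 4562, K 3052.
Overall IE_2 order: Mg < K < Na.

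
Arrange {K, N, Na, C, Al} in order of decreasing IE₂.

Na > K > N > C > Al

After 1 electron has been removed, what remains? K⁺ is the bare [Ar] core; N⁺ still has 4 valence electrons; Na⁺ is the bare [Ne] core; C⁺ still has 3 valence electrons; Al⁺ still has 2 valence electrons.
Core electrons are held far more tightly than valence electrons, so K and Na top the IE_2 order.
Valence configurations: N⁺ [He]2s²2p², C⁺ [He]2s²2p¹, Al⁺ [Ne]3s².
The numbers (kJ/mol): K 3052, N 2856, Na 4562, C 2353, Al 1817.
Overall IE_2 order: Al < C < N < K < Na.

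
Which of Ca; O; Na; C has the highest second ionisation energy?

Na

The second ionization energy removes an electron from the +1 ion. For each element: Ca⁺ still has 1 valence electron; O⁺ still has 5 valence electrons; Na⁺ is the bare [Ne] core; C⁺ still has 3 valence electrons.
Pulling an electron out of a noble-gas core costs far more than removing a remaining valence electron, so Na sits at the high end of IE_2.
Valence configurations: Ca⁺ [Ar]4s¹, O⁺ [He]2s²2p³, C⁺ [He]2s²2p¹.
Approximate IE_2 values (kJ/mol): Ca 1145, O 3388, Na 4562, C 2353.
Hence IE_2: Ca < C < O < Na.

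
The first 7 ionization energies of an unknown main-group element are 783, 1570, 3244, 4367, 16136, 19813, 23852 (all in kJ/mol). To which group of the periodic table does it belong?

Look for the largest jump between consecutive ionization energies: IE5/IE4 ≈ 3.7, far larger than any earlier ratio.
That jump marks the point where a core electron is being removed. So the atom has 4 valence electrons.
A main-group element with 4 valence electrons is in group 14.

Group 14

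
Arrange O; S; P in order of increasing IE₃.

P, S, O

Consider each +2 ion: O²⁺ still has 4 valence electrons; S²⁺ still has 4 valence electrons; P²⁺ still has 3 valence electrons.
All are still removing valence electrons, so compare the +2 ions as you would atoms: IE_3 generally rises across a period (higher Z_eff) and falls down a group (larger shell), subject to the usual subshell exceptions.
Valence configurations: O²⁺ [He]2s²2p², S²⁺ [Ne]3s²3p², P²⁺ [Ne]3s²3p¹.
Approximate IE_3 values (kJ/mol): O 5300, S 3357, P 2914.
Overall IE_3 order: P < S < O.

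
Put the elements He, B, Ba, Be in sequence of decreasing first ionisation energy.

He > Be > B > Ba

He is in period 1, group 18; Be is in period 2, group 2; B is in period 2, group 13; Ba is in period 6, group 2.
Removing the outermost electron gets harder across a period and easier down a group.
Here both period and group differ, so the two effects have to be weighed against each other.
B > Ba: both effects reinforce here, so B is clearly the higher of the two.
Be > B: this pair runs against the simple trend — see the exception note.
He > Be: both effects reinforce here, so He is clearly the higher of the two.
Note the exception: Be has a higher first ionization energy than B, contrary to the simple trend — removing B's lone 2p electron is easier than breaking Be's filled 2s².
For reference (kJ/mol): He 2372, Be 900, B 801, Ba 503.
So from highest to lowest: He > Be > B > Ba.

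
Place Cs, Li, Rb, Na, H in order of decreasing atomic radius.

Atomic radius shrinks across a period as nuclear charge pulls the same shell inward, and grows down a group as new shells are added.
All are in group 1, so atomic radius increases down the group.
So from largest to smallest: Cs > Rb > Na > Li > H.

Cs > Rb > Na > Li > H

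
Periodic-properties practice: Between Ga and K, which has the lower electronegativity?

K

K is in period 4, group 1; Ga is in period 4, group 13.
Atoms toward the upper right of the periodic table pull bonding electrons most strongly.
All lie in period 4, so electronegativity increases left to right.
So K has the lower electronegativity (K < Ga).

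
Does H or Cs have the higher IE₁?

H is in period 1, group 1; Cs is in period 6, group 1.
Across a period the outer electron is held more tightly (higher IE₁); down a group it sits in a higher shell, more shielded, and comes off more easily.
All are in group 1, so first ionization energy increases up the group.
So H has the higher IE₁ (H > Cs).

H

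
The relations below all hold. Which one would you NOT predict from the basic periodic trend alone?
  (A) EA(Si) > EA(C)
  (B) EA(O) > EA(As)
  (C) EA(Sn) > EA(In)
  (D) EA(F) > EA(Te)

The general trend: electron affinity increases across a period and decreases down a group.
(A) Si (period 3, group 14) vs C (period 2, group 14): the stated order contradicts the simple trend.
(B) O (period 2, group 16) vs As (period 4, group 15): the stated order agrees with the simple trend.
(C) Sn (period 5, group 14) vs In (period 5, group 13): the stated order agrees with the simple trend.
(D) F (period 2, group 17) vs Te (period 5, group 16): the stated order agrees with the simple trend.
The exception is (A): Si's larger, more diffuse 3p orbitals accept an added electron slightly more readily than C's compact 2p.

(A)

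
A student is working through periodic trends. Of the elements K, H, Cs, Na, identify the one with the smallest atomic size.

H

H is in period 1, group 1; Na is in period 3, group 1; K is in period 4, group 1; Cs is in period 6, group 1.
Atomic radius shrinks across a period as nuclear charge pulls the same shell inward, and grows down a group as new shells are added.
All are in group 1, so atomic radius increases down the group.
The smallest atomic size among these belongs to H.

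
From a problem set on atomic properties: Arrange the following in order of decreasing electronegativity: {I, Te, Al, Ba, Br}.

Br, I, Te, Al, Ba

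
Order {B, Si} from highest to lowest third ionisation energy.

B > Si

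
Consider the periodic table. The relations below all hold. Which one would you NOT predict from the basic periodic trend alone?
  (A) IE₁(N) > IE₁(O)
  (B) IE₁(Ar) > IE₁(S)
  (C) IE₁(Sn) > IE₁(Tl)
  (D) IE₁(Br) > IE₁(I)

(A)

The general trend: IE₁ increases across a period and decreases down a group.
(A) N (period 2, group 15) vs O (period 2, group 16): the stated order contradicts the simple trend.
(B) Ar (period 3, group 18) vs S (period 3, group 16): the stated order agrees with the simple trend.
(C) Sn (period 5, group 14) vs Tl (period 6, group 13): the stated order agrees with the simple trend.
(D) Br (period 4, group 17) vs I (period 5, group 17): the stated order agrees with the simple trend.
The exception is (A): pairing an electron in O's 2p⁴ costs repulsion energy, so O ionizes more easily than half-filled N (2p³).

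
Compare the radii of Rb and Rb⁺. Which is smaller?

Forming Rb⁺ removes 1 electron from Rb. Fewer electrons for the same nuclear charge means less shielding and a higher Z_eff on the remaining electrons, and for main-group metals the entire outer shell is lost.
A cation is smaller than its parent atom: Rb⁺ < Rb.

Rb⁺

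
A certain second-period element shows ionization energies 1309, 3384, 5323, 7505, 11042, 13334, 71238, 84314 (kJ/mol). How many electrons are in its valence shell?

6

Look for the largest jump between consecutive ionization energies: IE7/IE6 ≈ 5.3, far larger than any earlier ratio.
That jump marks the point where a core electron is being removed. So the atom has 6 valence electrons.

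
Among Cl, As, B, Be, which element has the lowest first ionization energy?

B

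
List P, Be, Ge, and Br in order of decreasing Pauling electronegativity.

EN rises left→right (higher Z_eff, smaller atoms) and falls top→bottom (larger, more shielded atoms).
These span different periods and groups, so the two trends combine.
Ge > Be: the two effects oppose for this pair; the across-period effect wins (2.01 vs 1.57).
P > Ge: relative to Ge, both the across-period and down-group shifts push P's electronegativity up.
Br > P: the two effects oppose for this pair; the across-period effect wins (2.96 vs 2.19).
Tabulated electronegativity (Pauling): Be 1.57, P 2.19, Ge 2.01, Br 2.96.
So from highest to lowest: Br > P > Ge > Be.

Br > P > Ge > Be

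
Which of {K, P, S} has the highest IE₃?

IE_3 is the cost of taking one more electron from the +2 cation: K²⁺ is already 1 electron into the core; P²⁺ still has 3 valence electrons; S²⁺ still has 4 valence electrons.
Core electrons are held far more tightly than valence electrons, so K tops the IE_3 order.
Valence configurations: P²⁺ [Ne]3s²3p¹, S²⁺ [Ne]3s²3p².
Approximate IE_3 values (kJ/mol): K 4420, P 2914, S 3357.
Putting it together, IE_3: P < S < K.

K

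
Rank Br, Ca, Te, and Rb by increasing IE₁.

Removing the outermost electron gets harder across a period and easier down a group.
Neither a single period nor a single group — weigh both effects.
Ca > Rb: relative to Rb, both the across-period and down-group shifts push Ca's first ionization energy up.
Te > Ca: period and group pull opposite ways; the across-period shift dominates (869 vs 590 kJ/mol).
Br > Te: relative to Te, both the across-period and down-group shifts push Br's first ionization energy up.
Tabulated first ionization energy (kJ/mol): Ca 590, Br 1140, Rb 403, Te 869.
So from lowest to highest: Rb < Ca < Te < Br.

Rb, Ca, Te, Br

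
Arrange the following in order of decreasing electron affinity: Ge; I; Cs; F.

F > I > Ge > Cs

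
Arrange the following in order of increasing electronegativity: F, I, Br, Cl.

I, Br, Cl, F

Atoms toward the upper right of the periodic table pull bonding electrons most strongly.
All are in group 17, so electronegativity increases up the group.
So from lowest to highest: I < Br < Cl < F.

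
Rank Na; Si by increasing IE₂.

Si < Na

The second ionization energy removes an electron from the +1 ion. For each element: Na⁺ is the bare [Ne] core; Si⁺ still has 3 valence electrons.
Pulling an electron out of a noble-gas core costs far more than removing a remaining valence electron, so Na sits at the high end of IE_2.
The numbers (kJ/mol): Na 4562, Si 1577.
Overall IE_2 order: Si < Na.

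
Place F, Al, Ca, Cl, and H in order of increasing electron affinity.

H is in period 1, group 1; F is in period 2, group 17; Al is in period 3, group 13; Cl is in period 3, group 17; Ca is in period 4, group 2.
Adding an electron releases more energy for atoms nearer the top right (short of the noble gases).
Here both period and group differ, so the two effects have to be weighed against each other.
Al > Ca: relative to Ca, both the across-period and down-group shifts push Al's electron affinity up.
H > Al: the two effects oppose for this pair; the down-group effect wins (73 vs 42 kJ/mol).
F > H: period and group pull opposite ways; the across-period shift dominates (328 vs 73 kJ/mol).
Cl > F: this pair runs against the simple trend — see the exception note.
Note the exception: Cl has a higher electron affinity than F, contrary to the simple trend — F's small 2p subshell makes the incoming electron feel strong e⁻–e⁻ repulsion, so Cl actually releases more energy on gaining an electron.
For reference (kJ/mol): H 73, F 328, Al 42, Cl 349, Ca 2.
So from lowest to highest: Ca < Al < H < F < Cl.

Ca < Al < H < F < Cl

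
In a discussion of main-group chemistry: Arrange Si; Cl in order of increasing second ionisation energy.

Si < Cl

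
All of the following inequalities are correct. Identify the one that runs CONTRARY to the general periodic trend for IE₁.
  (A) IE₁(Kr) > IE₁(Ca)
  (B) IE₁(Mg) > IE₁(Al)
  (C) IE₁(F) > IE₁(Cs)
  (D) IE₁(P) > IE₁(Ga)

The general trend: IE₁ increases across a period and decreases down a group.
(A) Kr (period 4, group 18) vs Ca (period 4, group 2): the stated order agrees with the simple trend.
(B) Mg (period 3, group 2) vs Al (period 3, group 13): the stated order contradicts the simple trend.
(C) F (period 2, group 17) vs Cs (period 6, group 1): the stated order agrees with the simple trend.
(D) P (period 3, group 15) vs Ga (period 4, group 13): the stated order agrees with the simple trend.
The exception is (B): Al's single 3p electron is easier to remove than one from Mg's filled 3s².

(B)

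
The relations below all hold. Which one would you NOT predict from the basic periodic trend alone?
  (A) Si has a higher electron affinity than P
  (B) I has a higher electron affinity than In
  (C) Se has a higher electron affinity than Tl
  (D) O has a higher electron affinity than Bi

The general trend: electron affinity increases across a period and decreases down a group.
(A) Si (period 3, group 14) vs P (period 3, group 15): the stated order contradicts the simple trend.
(B) I (period 5, group 17) vs In (period 5, group 13): the stated order agrees with the simple trend.
(C) Se (period 4, group 16) vs Tl (period 6, group 13): the stated order agrees with the simple trend.
(D) O (period 2, group 16) vs Bi (period 6, group 15): the stated order agrees with the simple trend.
The exception is (A): adding an electron to P's half-filled 3p³ is unfavourable, so Si (3p²) has the more exothermic EA.

(A)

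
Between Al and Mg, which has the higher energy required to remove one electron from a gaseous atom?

Mg

Mg is in period 3, group 2; Al is in period 3, group 13.
Across a period the outer electron is held more tightly (higher IE₁); down a group it sits in a higher shell, more shielded, and comes off more easily.
All lie in period 3; the across-period trend (first ionization energy increases left to right) applies, with the exception below.
Note the exception: Mg has a higher first ionization energy than Al, contrary to the simple trend — Al's single 3p electron is easier to remove than one from Mg's filled 3s².
Tabulated first ionization energy (kJ/mol): Mg 738, Al 578.
So Mg has the higher energy required to remove one electron from a gaseous atom (Mg > Al).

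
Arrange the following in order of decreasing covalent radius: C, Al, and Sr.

Sr > Al > C

Radius decreases left→right (rising Z_eff, same n) and increases top→bottom (higher n).
Here both period and group differ, so the two effects have to be weighed against each other.
Al > C: relative to C, both the across-period and down-group shifts push Al's atomic radius up.
Sr > Al: relative to Al, both the across-period and down-group shifts push Sr's atomic radius up.
For reference (pm): C 75, Al 126, Sr 185.
So from largest to smallest: Sr > Al > C.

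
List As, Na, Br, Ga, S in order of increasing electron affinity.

Na is in period 3, group 1; S is in period 3, group 16; Ga is in period 4, group 13; As is in period 4, group 15; Br is in period 4, group 17.
Atoms with high Z_eff and room in the valence shell (especially the halogens) have the most exothermic electron affinities.
Here both period and group differ, so the two effects have to be weighed against each other.
Na > Ga: period and group pull opposite ways; the down-group shift dominates (53 vs 29 kJ/mol).
As > Na: the two effects oppose for this pair; the across-period effect wins (78 vs 53 kJ/mol).
S > As: both effects reinforce here, so S is clearly the higher of the two.
Br > S: the two effects oppose for this pair; the across-period effect wins (325 vs 200 kJ/mol).
For reference (kJ/mol): Na 53, S 200, Ga 29, As 78, Br 325.
So from lowest to highest: Ga < Na < As < S < Br.

Ga, Na, As, S, Br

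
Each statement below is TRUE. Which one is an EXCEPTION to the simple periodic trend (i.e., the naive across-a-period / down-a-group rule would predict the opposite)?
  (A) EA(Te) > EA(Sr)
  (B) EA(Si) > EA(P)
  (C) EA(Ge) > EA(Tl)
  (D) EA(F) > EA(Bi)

The general trend: electron affinity increases across a period and decreases down a group.
(A) Te (period 5, group 16) vs Sr (period 5, group 2): the stated order agrees with the simple trend.
(B) Si (period 3, group 14) vs P (period 3, group 15): the stated order contradicts the simple trend.
(C) Ge (period 4, group 14) vs Tl (period 6, group 13): the stated order agrees with the simple trend.
(D) F (period 2, group 17) vs Bi (period 6, group 15): the stated order agrees with the simple trend.
The exception is (B): adding an electron to P's half-filled 3p³ is unfavourable, so Si (3p²) has the more exothermic EA.

(B)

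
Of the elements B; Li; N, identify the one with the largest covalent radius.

Li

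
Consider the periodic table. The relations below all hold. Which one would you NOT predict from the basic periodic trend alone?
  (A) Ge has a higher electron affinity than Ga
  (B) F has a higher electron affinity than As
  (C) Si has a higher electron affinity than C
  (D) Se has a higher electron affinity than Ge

The general trend: electron affinity increases across a period and decreases down a group.
(A) Ge (period 4, group 14) vs Ga (period 4, group 13): the stated order agrees with the simple trend.
(B) F (period 2, group 17) vs As (period 4, group 15): the stated order agrees with the simple trend.
(C) Si (period 3, group 14) vs C (period 2, group 14): the stated order contradicts the simple trend.
(D) Se (period 4, group 16) vs Ge (period 4, group 14): the stated order agrees with the simple trend.
The exception is (C): Si's larger, more diffuse 3p orbitals accept an added electron slightly more readily than C's compact 2p.

(C)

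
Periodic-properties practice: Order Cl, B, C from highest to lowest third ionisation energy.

The third ionization energy removes an electron from the +2 ion. For each element: Cl²⁺ still has 5 valence electrons; B²⁺ still has 1 valence electron; C²⁺ still has 2 valence electrons.
All are still removing valence electrons, so compare the +2 ions as you would atoms: IE_3 generally rises across a period (higher Z_eff) and falls down a group (larger shell), subject to the usual subshell exceptions.
Valence configurations: Cl²⁺ [Ne]3s²3p³, B²⁺ [He]2s¹, C²⁺ [He]2s².
Approximate IE_3 values (kJ/mol): Cl 3822, B 3660, C 4620.
Overall IE_3 order: B < Cl < C.

C, Cl, B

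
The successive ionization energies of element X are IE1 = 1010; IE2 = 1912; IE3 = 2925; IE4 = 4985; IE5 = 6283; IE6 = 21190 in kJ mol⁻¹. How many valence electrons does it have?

5

Look for the largest jump between consecutive ionization energies: IE6/IE5 ≈ 3.4, far larger than any earlier ratio.
That jump marks the point where a core electron is being removed. So the atom has 5 valence electrons.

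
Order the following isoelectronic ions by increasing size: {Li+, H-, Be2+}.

Be2+, Li+, H-

All of these have 2 electrons, so size is governed by nuclear charge alone: the more protons, the stronger the pull on the same electron cloud, and the smaller the ion.
Nuclear charges: Be2+ (Z=4), Li+ (Z=3), H- (Z=1).
Smallest to largest: Be2+ < Li+ < H-.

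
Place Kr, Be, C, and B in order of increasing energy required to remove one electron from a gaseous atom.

Be is in period 2, group 2; B is in period 2, group 13; C is in period 2, group 14; Kr is in period 4, group 18.
Across a period the outer electron is held more tightly (higher IE₁); down a group it sits in a higher shell, more shielded, and comes off more easily.
Here both period and group differ, so the two effects have to be weighed against each other.
Be > B: this pair runs against the simple trend — see the exception note.
C > Be: both are in period 2; the period trend gives C the larger value.
Kr > C: period and group pull opposite ways; the across-period shift dominates (1351 vs 1086 kJ/mol).
Note the exception: Be has a higher first ionization energy than B, contrary to the simple trend — removing B's lone 2p electron is easier than breaking Be's filled 2s².
For reference (kJ/mol): Be 900, B 801, C 1086, Kr 1351.
So from lowest to highest: B < Be < C < Kr.

B, Be, C, Kr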